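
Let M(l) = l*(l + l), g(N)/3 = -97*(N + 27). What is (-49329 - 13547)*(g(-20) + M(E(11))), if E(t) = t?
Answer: 112862420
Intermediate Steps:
g(N) = -7857 - 291*N (g(N) = 3*(-97*(N + 27)) = 3*(-97*(27 + N)) = 3*(-2619 - 97*N) = -7857 - 291*N)
M(l) = 2*l² (M(l) = l*(2*l) = 2*l²)
(-49329 - 13547)*(g(-20) + M(E(11))) = (-49329 - 13547)*((-7857 - 291*(-20)) + 2*11²) = -62876*((-7857 + 5820) + 2*121) = -62876*(-2037 + 242) = -62876*(-1795) = 112862420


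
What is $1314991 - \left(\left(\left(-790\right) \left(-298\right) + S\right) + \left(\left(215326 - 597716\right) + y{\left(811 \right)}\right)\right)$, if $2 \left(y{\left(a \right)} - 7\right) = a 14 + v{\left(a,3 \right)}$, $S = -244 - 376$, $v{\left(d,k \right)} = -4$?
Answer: $1456899$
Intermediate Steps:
$S = -620$
$y{\left(a \right)} = 5 + 7 a$ ($y{\left(a \right)} = 7 + \frac{a 14 - 4}{2} = 7 + \frac{14 a - 4}{2} = 7 + \frac{-4 + 14 a}{2} = 7 + \left(-2 + 7 a\right) = 5 + 7 a$)
$1314991 - \left(\left(\left(-790\right) \left(-298\right) + S\right) + \left(\left(215326 - 597716\right) + y{\left(811 \right)}\right)\right) = 1314991 - \left(\left(\left(-790\right) \left(-298\right) - 620\right) + \left(\left(215326 - 597716\right) + \left(5 + 7 \cdot 811\right)\right)\right) = 1314991 - \left(\left(235420 - 620\right) + \left(-382390 + \left(5 + 5677\right)\right)\right) = 1314991 - \left(234800 + \left(-382390 + 5682\right)\right) = 1314991 - \left(234800 - 376708\right) = 1314991 - -141908 = 1314991 + 141908 = 1456899$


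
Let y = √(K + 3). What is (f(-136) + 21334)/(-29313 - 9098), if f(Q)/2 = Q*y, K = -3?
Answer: -21334/38411 ≈ -0.55541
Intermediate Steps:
y = 0 (y = √(-3 + 3) = √0 = 0)
f(Q) = 0 (f(Q) = 2*(Q*0) = 2*0 = 0)
(f(-136) + 21334)/(-29313 - 9098) = (0 + 21334)/(-29313 - 9098) = 21334/(-38411) = 21334*(-1/38411) = -21334/38411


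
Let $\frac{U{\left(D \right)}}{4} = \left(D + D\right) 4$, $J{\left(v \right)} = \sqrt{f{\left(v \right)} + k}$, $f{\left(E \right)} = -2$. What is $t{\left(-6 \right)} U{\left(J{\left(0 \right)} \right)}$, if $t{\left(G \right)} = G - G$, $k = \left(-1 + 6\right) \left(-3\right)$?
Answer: $0$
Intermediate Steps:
$k = -15$ ($k = 5 \left(-3\right) = -15$)
$t{\left(G \right)} = 0$
$J{\left(v \right)} = i \sqrt{17}$ ($J{\left(v \right)} = \sqrt{-2 - 15} = \sqrt{-17} = i \sqrt{17}$)
$U{\left(D \right)} = 32 D$ ($U{\left(D \right)} = 4 \left(D + D\right) 4 = 4 \cdot 2 D 4 = 4 \cdot 8 D = 32 D$)
$t{\left(-6 \right)} U{\left(J{\left(0 \right)} \right)} = 0 \cdot 32 i \sqrt{17} = 0$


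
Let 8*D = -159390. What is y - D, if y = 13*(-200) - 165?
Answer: 68635/4 ≈ 17159.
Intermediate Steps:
D = -79695/4 (D = (⅛)*(-159390) = -79695/4 ≈ -19924.)
y = -2765 (y = -2600 - 165 = -2765)
y - D = -2765 - 1*(-79695/4) = -2765 + 79695/4 = 68635/4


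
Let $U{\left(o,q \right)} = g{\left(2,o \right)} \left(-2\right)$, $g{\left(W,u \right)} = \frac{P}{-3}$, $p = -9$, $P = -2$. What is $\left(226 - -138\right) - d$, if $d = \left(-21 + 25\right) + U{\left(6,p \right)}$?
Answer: $\frac{1084}{3} \approx 361.33$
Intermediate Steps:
$g{\left(W,u \right)} = \frac{2}{3}$ ($g{\left(W,u \right)} = - \frac{2}{-3} = \left(-2\right) \left(- \frac{1}{3}\right) = \frac{2}{3}$)
$U{\left(o,q \right)} = - \frac{4}{3}$ ($U{\left(o,q \right)} = \frac{2}{3} \left(-2\right) = - \frac{4}{3}$)
$d = \frac{8}{3}$ ($d = \left(-21 + 25\right) - \frac{4}{3} = 4 - \frac{4}{3} = \frac{8}{3} \approx 2.6667$)
$\left(226 - -138\right) - d = \left(226 - -138\right) - \frac{8}{3} = \left(226 + 138\right) - \frac{8}{3} = 364 - \frac{8}{3} = \frac{1084}{3}$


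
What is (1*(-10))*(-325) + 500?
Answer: 3750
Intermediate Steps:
(1*(-10))*(-325) + 500 = -10*(-325) + 500 = 3250 + 500 = 3750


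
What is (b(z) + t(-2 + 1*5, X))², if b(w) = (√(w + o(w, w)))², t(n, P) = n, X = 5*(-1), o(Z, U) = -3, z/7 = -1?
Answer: 49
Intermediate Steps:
z = -7 (z = 7*(-1) = -7)
X = -5
b(w) = -3 + w (b(w) = (√(w - 3))² = (√(-3 + w))² = -3 + w)
(b(z) + t(-2 + 1*5, X))² = ((-3 - 7) + (-2 + 1*5))² = (-10 + (-2 + 5))² = (-10 + 3)² = (-7)² = 49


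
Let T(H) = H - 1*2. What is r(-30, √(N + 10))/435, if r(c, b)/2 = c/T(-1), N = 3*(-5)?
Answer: 4/87 ≈ 0.045977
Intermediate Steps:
N = -15
T(H) = -2 + H (T(H) = H - 2 = -2 + H)
r(c, b) = -2*c/3 (r(c, b) = 2*(c/(-2 - 1)) = 2*(c/(-3)) = 2*(c*(-⅓)) = 2*(-c/3) = -2*c/3)
r(-30, √(N + 10))/435 = -⅔*(-30)/435 = 20*(1/435) = 4/87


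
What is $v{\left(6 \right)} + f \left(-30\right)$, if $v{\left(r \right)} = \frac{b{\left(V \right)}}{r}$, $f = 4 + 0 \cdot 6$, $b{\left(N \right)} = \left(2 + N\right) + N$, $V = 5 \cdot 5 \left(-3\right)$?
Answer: $- \frac{434}{3} \approx -144.67$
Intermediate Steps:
$V = -75$ ($V = 25 \left(-3\right) = -75$)
$b{\left(N \right)} = 2 + 2 N$
$f = 4$ ($f = 4 + 0 = 4$)
$v{\left(r \right)} = - \frac{148}{r}$ ($v{\left(r \right)} = \frac{2 + 2 \left(-75\right)}{r} = \frac{2 - 150}{r} = - \frac{148}{r}$)
$v{\left(6 \right)} + f \left(-30\right) = - \frac{148}{6} + 4 \left(-30\right) = \left(-148\right) \frac{1}{6} - 120 = - \frac{74}{3} - 120 = - \frac{434}{3}$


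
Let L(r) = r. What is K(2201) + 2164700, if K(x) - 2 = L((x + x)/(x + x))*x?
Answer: 2166903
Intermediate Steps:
K(x) = 2 + x (K(x) = 2 + ((x + x)/(x + x))*x = 2 + ((2*x)/((2*x)))*x = 2 + ((2*x)*(1/(2*x)))*x = 2 + 1*x = 2 + x)
K(2201) + 2164700 = (2 + 2201) + 2164700 = 2203 + 2164700 = 2166903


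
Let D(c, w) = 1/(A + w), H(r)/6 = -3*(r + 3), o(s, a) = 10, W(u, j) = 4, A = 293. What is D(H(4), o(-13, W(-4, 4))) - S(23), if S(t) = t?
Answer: -6968/303 ≈ -22.997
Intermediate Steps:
H(r) = -54 - 18*r (H(r) = 6*(-3*(r + 3)) = 6*(-3*(3 + r)) = 6*(-9 - 3*r) = -54 - 18*r)
D(c, w) = 1/(293 + w)
D(H(4), o(-13, W(-4, 4))) - S(23) = 1/(293 + 10) - 1*23 = 1/303 - 23 = -6968/303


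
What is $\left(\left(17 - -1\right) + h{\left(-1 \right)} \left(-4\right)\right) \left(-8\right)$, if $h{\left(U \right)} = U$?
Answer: $-176$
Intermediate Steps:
$\left(\left(17 - -1\right) + h{\left(-1 \right)} \left(-4\right)\right) \left(-8\right) = \left(\left(17 - -1\right) - -4\right) \left(-8\right) = \left(\left(17 + 1\right) + 4\right) \left(-8\right) = \left(18 + 4\right) \left(-8\right) = 22 \left(-8\right) = -176$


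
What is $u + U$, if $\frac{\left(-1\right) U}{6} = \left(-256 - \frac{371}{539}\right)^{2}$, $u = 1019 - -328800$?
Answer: $- \frac{388434499}{5929} \approx -65514.0$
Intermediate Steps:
$u = 329819$ ($u = 1019 + 328800 = 329819$)
$U = - \frac{2343931350}{5929}$ ($U = - 6 \left(-256 - \frac{371}{539}\right)^{2} = - 6 \left(-256 - \frac{53}{77}\right)^{2} = - 6 \left(- \frac{19765}{77}\right)^{2} = \left(-6\right) \frac{390655225}{5929} = - \frac{2343931350}{5929} \approx -3.9533 \cdot 10^{5}$)
$u + U = 329819 - \frac{2343931350}{5929} = - \frac{388434499}{5929}$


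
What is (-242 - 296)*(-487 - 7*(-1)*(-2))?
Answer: 269538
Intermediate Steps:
(-242 - 296)*(-487 - 7*(-1)*(-2)) = -538*(-487 + 7*(-2)) = -538*(-487 - 14) = -538*(-501) = 269538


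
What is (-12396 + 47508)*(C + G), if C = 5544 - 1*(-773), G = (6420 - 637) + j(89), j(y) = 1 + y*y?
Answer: 703012464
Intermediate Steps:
j(y) = 1 + y**2
G = 13705 (G = (6420 - 637) + (1 + 89**2) = 5783 + (1 + 7921) = 5783 + 7922 = 13705)
C = 6317 (C = 5544 + 773 = 6317)
(-12396 + 47508)*(C + G) = (-12396 + 47508)*(6317 + 13705) = 35112*20022 = 703012464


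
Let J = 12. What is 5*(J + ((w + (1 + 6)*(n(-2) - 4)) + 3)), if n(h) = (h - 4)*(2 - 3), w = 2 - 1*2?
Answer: 145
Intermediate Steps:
w = 0 (w = 2 - 2 = 0)
n(h) = 4 - h (n(h) = (-4 + h)*(-1) = 4 - h)
5*(J + ((w + (1 + 6)*(n(-2) - 4)) + 3)) = 5*(12 + ((0 + (1 + 6)*((4 - 1*(-2)) - 4)) + 3)) = 5*(12 + ((0 + 7*((4 + 2) - 4)) + 3)) = 5*(12 + ((0 + 7*(6 - 4)) + 3)) = 5*(12 + ((0 + 7*2) + 3)) = 5*(12 + ((0 + 14) + 3)) = 5*(12 + (14 + 3)) = 5*(12 + 17) = 5*29 = 145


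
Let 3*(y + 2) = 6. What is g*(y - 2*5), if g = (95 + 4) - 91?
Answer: -80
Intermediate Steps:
g = 8 (g = 99 - 91 = 8)
y = 0 (y = -2 + (1/3)*6 = -2 + 2 = 0)
g*(y - 2*5) = 8*(0 - 2*5) = 8*(0 - 10) = 8*(-10) = -80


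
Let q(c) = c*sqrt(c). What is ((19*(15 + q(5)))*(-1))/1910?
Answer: -57/382 - 19*sqrt(5)/382 ≈ -0.26043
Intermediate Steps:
q(c) = c**(3/2)
((19*(15 + q(5)))*(-1))/1910 = ((19*(15 + 5**(3/2)))*(-1))/1910 = ((19*(15 + 5*sqrt(5)))*(-1))*(1/1910) = ((285 + 95*sqrt(5))*(-1))*(1/1910) = (-285 - 95*sqrt(5))*(1/1910) = -57/382 - 19*sqrt(5)/382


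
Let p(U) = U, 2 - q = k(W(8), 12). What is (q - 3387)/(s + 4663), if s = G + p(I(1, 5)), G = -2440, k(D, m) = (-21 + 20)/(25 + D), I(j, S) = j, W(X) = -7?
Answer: -60929/40032 ≈ -1.5220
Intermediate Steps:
k(D, m) = -1/(25 + D)
q = 37/18 (q = 2 - (-1)/(25 - 7) = 2 - (-1)/18 = 2 - 1*(-1/18) = 2 + 1/18 = 37/18 ≈ 2.0556)
s = -2439 (s = -2440 + 1 = -2439)
(q - 3387)/(s + 4663) = (37/18 - 3387)/(-2439 + 4663) = -60929/18/2224 = -60929/18*1/2224 = -60929/40032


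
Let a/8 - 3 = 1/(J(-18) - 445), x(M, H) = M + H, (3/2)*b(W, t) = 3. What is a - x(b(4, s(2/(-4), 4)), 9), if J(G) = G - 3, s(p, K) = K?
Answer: 3025/233 ≈ 12.983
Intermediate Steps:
b(W, t) = 2 (b(W, t) = (⅔)*3 = 2)
J(G) = -3 + G
x(M, H) = H + M
a = 5588/233 (a = 24 + 8/((-3 - 18) - 445) = 24 + 8/(-21 - 445) = 24 + 8/(-466) = 24 + 8*(-1/466) = 24 - 4/233 = 5588/233 ≈ 23.983)
a - x(b(4, s(2/(-4), 4)), 9) = 5588/233 - (9 + 2) = 5588/233 - 1*11 = 5588/233 - 11 = 3025/233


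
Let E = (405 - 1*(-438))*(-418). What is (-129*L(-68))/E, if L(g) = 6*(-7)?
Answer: -903/58729 ≈ -0.015376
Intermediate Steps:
L(g) = -42
E = -352374 (E = (405 + 438)*(-418) = 843*(-418) = -352374)
(-129*L(-68))/E = -129*(-42)/(-352374) = 5418*(-1/352374) = -903/58729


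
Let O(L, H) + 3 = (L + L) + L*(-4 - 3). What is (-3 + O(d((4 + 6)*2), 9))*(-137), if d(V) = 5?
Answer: 4247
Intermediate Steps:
O(L, H) = -3 - 5*L (O(L, H) = -3 + ((L + L) + L*(-4 - 3)) = -3 + (2*L + L*(-7)) = -3 + (2*L - 7*L) = -3 - 5*L)
(-3 + O(d((4 + 6)*2), 9))*(-137) = (-3 + (-3 - 5*5))*(-137) = (-3 + (-3 - 25))*(-137) = (-3 - 28)*(-137) = -31*(-137) = 4247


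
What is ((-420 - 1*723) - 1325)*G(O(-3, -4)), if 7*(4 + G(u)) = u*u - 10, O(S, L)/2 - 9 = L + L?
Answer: 83912/7 ≈ 11987.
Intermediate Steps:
O(S, L) = 18 + 4*L (O(S, L) = 18 + 2*(L + L) = 18 + 2*(2*L) = 18 + 4*L)
G(u) = -38/7 + u²/7 (G(u) = -4 + (u*u - 10)/7 = -4 + (u² - 10)/7 = -4 + (-10 + u²)/7 = -4 + (-10/7 + u²/7) = -38/7 + u²/7)
((-420 - 1*723) - 1325)*G(O(-3, -4)) = ((-420 - 1*723) - 1325)*(-38/7 + (18 + 4*(-4))²/7) = ((-420 - 723) - 1325)*(-38/7 + (18 - 16)²/7) = (-1143 - 1325)*(-38/7 + (⅐)*2²) = -2468*(-38/7 + (⅐)*4) = -2468*(-38/7 + 4/7) = -2468*(-34/7) = 83912/7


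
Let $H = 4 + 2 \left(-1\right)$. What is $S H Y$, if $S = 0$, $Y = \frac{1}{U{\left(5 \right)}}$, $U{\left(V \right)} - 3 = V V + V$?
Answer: $0$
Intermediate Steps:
$U{\left(V \right)} = 3 + V + V^{2}$ ($U{\left(V \right)} = 3 + \left(V V + V\right) = 3 + \left(V^{2} + V\right) = 3 + \left(V + V^{2}\right) = 3 + V + V^{2}$)
$Y = \frac{1}{33}$ ($Y = \frac{1}{3 + 5 + 5^{2}} = \frac{1}{3 + 5 + 25} = \frac{1}{33} \approx 0.030303$)
$H = 2$ ($H = 4 - 2 = 2$)
$S H Y = 0 \cdot 2 \cdot \frac{1}{33} = 0 \cdot \frac{1}{33} = 0$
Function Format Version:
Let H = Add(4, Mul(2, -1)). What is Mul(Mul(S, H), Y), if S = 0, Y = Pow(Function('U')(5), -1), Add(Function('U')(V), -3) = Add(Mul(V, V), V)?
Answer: 0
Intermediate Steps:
Function('U')(V) = Add(3, V, Pow(V, 2)) (Function('U')(V) = Add(3, Add(Mul(V, V), V)) = Add(3, Add(Pow(V, 2), V)) = Add(3, Add(V, Pow(V, 2))) = Add(3, V, Pow(V, 2)))
Y = Rational(1, 33) (Y = Pow(Add(3, 5, Pow(5, 2)), -1) = Pow(Add(3, 5, 25), -1) = Pow(33, -1) = Rational(1, 33) ≈ 0.030303)
H = 2 (H = Add(4, -2) = 2)
Mul(Mul(S, H), Y) = Mul(Mul(0, 2), Rational(1, 33)) = Mul(0, Rational(1, 33)) = 0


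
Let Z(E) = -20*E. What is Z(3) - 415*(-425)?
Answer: 176315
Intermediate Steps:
Z(3) - 415*(-425) = -20*3 - 415*(-425) = -60 + 176375 = 176315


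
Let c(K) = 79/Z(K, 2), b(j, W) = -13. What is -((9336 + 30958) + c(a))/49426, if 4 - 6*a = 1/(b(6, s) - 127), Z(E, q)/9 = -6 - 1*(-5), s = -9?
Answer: -362567/444834 ≈ -0.81506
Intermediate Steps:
Z(E, q) = -9 (Z(E, q) = 9*(-6 - 1*(-5)) = 9*(-6 + 5) = 9*(-1) = -9)
a = 187/280 (a = ⅔ - 1/(6*(-13 - 127)) = ⅔ - ⅙/(-140) = ⅔ - ⅙*(-1/140) = ⅔ + 1/840 = 187/280 ≈ 0.66786)
c(K) = -79/9 (c(K) = 79/(-9) = 79*(-⅑) = -79/9)
-((9336 + 30958) + c(a))/49426 = -((9336 + 30958) - 79/9)/49426 = -(40294 - 79/9)/49426 = -362567/(9*49426) = -1*362567/444834 = -362567/444834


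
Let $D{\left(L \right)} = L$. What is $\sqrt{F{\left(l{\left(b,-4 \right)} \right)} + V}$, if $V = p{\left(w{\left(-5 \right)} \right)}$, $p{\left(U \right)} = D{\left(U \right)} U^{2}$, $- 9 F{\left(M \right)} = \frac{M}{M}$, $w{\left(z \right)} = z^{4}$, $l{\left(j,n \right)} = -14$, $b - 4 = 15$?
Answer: $\frac{2 \sqrt{549316406}}{3} \approx 15625.0$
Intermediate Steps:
$b = 19$ ($b = 4 + 15 = 19$)
$F{\left(M \right)} = - \frac{1}{9}$ ($F{\left(M \right)} = - \frac{M \frac{1}{M}}{9} = \left(- \frac{1}{9}\right) 1 = - \frac{1}{9}$)
$p{\left(U \right)} = U^{3}$ ($p{\left(U \right)} = U U^{2} = U^{3}$)
$V = 244140625$ ($V = \left(\left(-5\right)^{4}\right)^{3} = 625^{3} = 244140625$)
$\sqrt{F{\left(l{\left(b,-4 \right)} \right)} + V} = \sqrt{- \frac{1}{9} + 244140625} = \sqrt{\frac{2197265624}{9}} = \frac{2 \sqrt{549316406}}{3}$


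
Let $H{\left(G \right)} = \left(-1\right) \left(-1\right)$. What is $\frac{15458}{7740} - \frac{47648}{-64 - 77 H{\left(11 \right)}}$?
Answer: $\frac{61829183}{181890} \approx 339.93$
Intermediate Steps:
$H{\left(G \right)} = 1$
$\frac{15458}{7740} - \frac{47648}{-64 - 77 H{\left(11 \right)}} = \frac{15458}{7740} - \frac{47648}{-64 - 77} = 15458 \cdot \frac{1}{7740} - \frac{47648}{-64 - 77} = \frac{7729}{3870} - \frac{47648}{-141} = \frac{7729}{3870} - - \frac{47648}{141} = \frac{7729}{3870} + \frac{47648}{141} = \frac{61829183}{181890}$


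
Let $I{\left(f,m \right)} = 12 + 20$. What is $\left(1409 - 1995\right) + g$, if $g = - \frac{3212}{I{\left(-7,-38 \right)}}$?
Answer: $- \frac{5491}{8} \approx -686.38$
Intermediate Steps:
$I{\left(f,m \right)} = 32$
$g = - \frac{803}{8}$ ($g = - \frac{3212}{32} = \left(-3212\right) \frac{1}{32} = - \frac{803}{8} \approx -100.38$)
$\left(1409 - 1995\right) + g = \left(1409 - 1995\right) - \frac{803}{8} = -586 - \frac{803}{8} = - \frac{5491}{8}$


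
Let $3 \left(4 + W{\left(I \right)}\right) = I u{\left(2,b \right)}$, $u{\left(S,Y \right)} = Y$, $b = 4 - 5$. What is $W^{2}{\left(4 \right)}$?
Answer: $\frac{256}{9} \approx 28.444$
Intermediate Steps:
$b = -1$
$W{\left(I \right)} = -4 - \frac{I}{3}$ ($W{\left(I \right)} = -4 + \frac{I \left(-1\right)}{3} = -4 + \frac{\left(-1\right) I}{3} = -4 - \frac{I}{3}$)
$W^{2}{\left(4 \right)} = \left(-4 - \frac{4}{3}\right)^{2} = \left(- \frac{16}{3}\right)^{2} = \frac{256}{9}$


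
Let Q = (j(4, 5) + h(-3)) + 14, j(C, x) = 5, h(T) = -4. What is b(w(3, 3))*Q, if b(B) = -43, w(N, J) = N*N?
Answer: -645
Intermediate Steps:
w(N, J) = N²
Q = 15 (Q = (5 - 4) + 14 = 1 + 14 = 15)
b(w(3, 3))*Q = -43*15 = -645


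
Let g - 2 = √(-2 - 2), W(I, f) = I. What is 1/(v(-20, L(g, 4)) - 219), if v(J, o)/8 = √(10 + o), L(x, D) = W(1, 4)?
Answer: -219/47257 - 8*√11/47257 ≈ -0.0051957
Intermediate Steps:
g = 2 + 2*I (g = 2 + √(-2 - 2) = 2 + √(-4) = 2 + 2*I ≈ 2.0 + 2.0*I)
L(x, D) = 1
v(J, o) = 8*√(10 + o)
1/(v(-20, L(g, 4)) - 219) = 1/(8*√(10 + 1) - 219) = 1/(8*√11 - 219) = 1/(-219 + 8*√11)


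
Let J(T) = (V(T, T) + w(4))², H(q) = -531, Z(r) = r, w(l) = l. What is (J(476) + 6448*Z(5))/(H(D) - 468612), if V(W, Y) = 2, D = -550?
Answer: -32276/469143 ≈ -0.068798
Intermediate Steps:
J(T) = 36 (J(T) = (2 + 4)² = 6² = 36)
(J(476) + 6448*Z(5))/(H(D) - 468612) = (36 + 6448*5)/(-531 - 468612) = (36 + 32240)/(-469143) = 32276*(-1/469143) = -32276/469143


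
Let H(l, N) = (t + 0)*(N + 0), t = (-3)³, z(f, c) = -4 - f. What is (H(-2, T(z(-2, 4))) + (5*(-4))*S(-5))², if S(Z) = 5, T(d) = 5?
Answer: 55225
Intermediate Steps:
t = -27
H(l, N) = -27*N (H(l, N) = (-27 + 0)*(N + 0) = -27*N)
(H(-2, T(z(-2, 4))) + (5*(-4))*S(-5))² = (-27*5 + (5*(-4))*5)² = (-135 - 20*5)² = (-135 - 100)² = (-235)² = 55225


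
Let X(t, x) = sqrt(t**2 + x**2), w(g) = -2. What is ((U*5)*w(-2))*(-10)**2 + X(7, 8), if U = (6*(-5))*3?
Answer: 90000 + sqrt(113) ≈ 90011.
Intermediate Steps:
U = -90 (U = -30*3 = -90)
((U*5)*w(-2))*(-10)**2 + X(7, 8) = (-90*5*(-2))*(-10)**2 + sqrt(7**2 + 8**2) = -450*(-2)*100 + sqrt(49 + 64) = 900*100 + sqrt(113) = 90000 + sqrt(113)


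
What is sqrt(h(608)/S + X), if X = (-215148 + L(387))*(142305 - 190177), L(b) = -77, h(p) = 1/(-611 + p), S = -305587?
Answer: sqrt(8659375003963321511961)/916761 ≈ 1.0150e+5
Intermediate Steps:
X = 10303251200 (X = (-215148 - 77)*(142305 - 190177) = -215225*(-47872) = 10303251200)
sqrt(h(608)/S + X) = sqrt(1/((-611 + 608)*(-305587)) + 10303251200) = sqrt(-1/305587/(-3) + 10303251200) = sqrt(-1/3*(-1/305587) + 10303251200) = sqrt(1/916761 + 10303251200) = sqrt(9445618873363201/916761) = sqrt(8659375003963321511961)/916761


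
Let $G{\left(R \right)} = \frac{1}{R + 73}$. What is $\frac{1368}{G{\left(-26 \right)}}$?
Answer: $64296$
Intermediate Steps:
$G{\left(R \right)} = \frac{1}{73 + R}$
$\frac{1368}{G{\left(-26 \right)}} = \frac{1368}{\frac{1}{73 - 26}} = \frac{1368}{\frac{1}{47}} = 1368 \frac{1}{\frac{1}{47}} = 1368 \cdot 47 = 64296$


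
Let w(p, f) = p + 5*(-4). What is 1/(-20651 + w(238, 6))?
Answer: -1/20433 ≈ -4.8940e-5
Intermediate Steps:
w(p, f) = -20 + p (w(p, f) = p - 20 = -20 + p)
1/(-20651 + w(238, 6)) = 1/(-20651 + (-20 + 238)) = 1/(-20651 + 218) = 1/(-20433) = -1/20433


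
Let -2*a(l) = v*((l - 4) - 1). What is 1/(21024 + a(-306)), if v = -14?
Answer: 1/18847 ≈ 5.3059e-5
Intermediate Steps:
a(l) = -35 + 7*l (a(l) = -(-7)*((l - 4) - 1) = -(-7)*((-4 + l) - 1) = -(-7)*(-5 + l) = -(70 - 14*l)/2 = -35 + 7*l)
1/(21024 + a(-306)) = 1/(21024 + (-35 + 7*(-306))) = 1/(21024 + (-35 - 2142)) = 1/(21024 - 2177) = 1/18847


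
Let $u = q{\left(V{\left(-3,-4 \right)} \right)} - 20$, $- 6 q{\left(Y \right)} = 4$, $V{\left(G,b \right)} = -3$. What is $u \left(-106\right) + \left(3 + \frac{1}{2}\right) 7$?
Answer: $\frac{13291}{6} \approx 2215.2$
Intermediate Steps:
$q{\left(Y \right)} = - \frac{2}{3}$ ($q{\left(Y \right)} = \left(- \frac{1}{6}\right) 4 = - \frac{2}{3}$)
$u = - \frac{62}{3}$ ($u = - \frac{2}{3} - 20 = - \frac{62}{3} \approx -20.667$)
$u \left(-106\right) + \left(3 + \frac{1}{2}\right) 7 = \left(- \frac{62}{3}\right) \left(-106\right) + \left(3 + \frac{1}{2}\right) 7 = \frac{6572}{3} + \left(3 + \frac{1}{2}\right) 7 = \frac{6572}{3} + \frac{7}{2} \cdot 7 = \frac{6572}{3} + \frac{49}{2} = \frac{13291}{6}$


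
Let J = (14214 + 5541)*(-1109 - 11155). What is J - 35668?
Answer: -242310988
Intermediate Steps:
J = -242275320 (J = 19755*(-12264) = -242275320)
J - 35668 = -242275320 - 35668 = -242310988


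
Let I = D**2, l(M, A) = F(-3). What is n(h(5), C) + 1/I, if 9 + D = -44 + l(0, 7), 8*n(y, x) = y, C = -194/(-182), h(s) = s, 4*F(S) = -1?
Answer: 226973/362952 ≈ 0.62535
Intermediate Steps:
F(S) = -1/4 (F(S) = (1/4)*(-1) = -1/4)
l(M, A) = -1/4
C = 97/91 (C = -194*(-1/182) = 97/91 ≈ 1.0659)
n(y, x) = y/8
D = -213/4 (D = -9 + (-44 - 1/4) = -9 - 177/4 = -213/4 ≈ -53.250)
I = 45369/16 (I = (-213/4)**2 = 45369/16 ≈ 2835.6)
n(h(5), C) + 1/I = (1/8)*5 + 1/(45369/16) = 5/8 + 16/45369 = 226973/362952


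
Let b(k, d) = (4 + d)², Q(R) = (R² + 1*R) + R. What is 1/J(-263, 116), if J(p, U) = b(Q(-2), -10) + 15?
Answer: 1/51 ≈ 0.019608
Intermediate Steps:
Q(R) = R² + 2*R (Q(R) = (R² + R) + R = (R + R²) + R = R² + 2*R)
J(p, U) = 51 (J(p, U) = (4 - 10)² + 15 = (-6)² + 15 = 36 + 15 = 51)
1/J(-263, 116) = 1/51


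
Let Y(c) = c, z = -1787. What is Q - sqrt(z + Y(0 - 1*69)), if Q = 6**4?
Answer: 1296 - 8*I*sqrt(29) ≈ 1296.0 - 43.081*I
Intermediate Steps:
Q = 1296
Q - sqrt(z + Y(0 - 1*69)) = 1296 - sqrt(-1787 + (0 - 1*69)) = 1296 - sqrt(-1787 + (0 - 69)) = 1296 - sqrt(-1787 - 69) = 1296 - sqrt(-1856) = 1296 - 8*I*sqrt(29)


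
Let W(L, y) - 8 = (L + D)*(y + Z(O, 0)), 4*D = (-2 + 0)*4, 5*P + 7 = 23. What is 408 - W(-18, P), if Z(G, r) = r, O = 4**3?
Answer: 464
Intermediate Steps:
O = 64
P = 16/5 (P = -7/5 + (1/5)*23 = -7/5 + 23/5 = 16/5 ≈ 3.2000)
D = -2 (D = ((-2 + 0)*4)/4 = (-2*4)/4 = (1/4)*(-8) = -2)
W(L, y) = 8 + y*(-2 + L) (W(L, y) = 8 + (L - 2)*(y + 0) = 8 + (-2 + L)*y = 8 + y*(-2 + L))
408 - W(-18, P) = 408 - (8 - 2*16/5 - 18*16/5) = 408 - (8 - 32/5 - 288/5) = 408 - 1*(-56) = 408 + 56 = 464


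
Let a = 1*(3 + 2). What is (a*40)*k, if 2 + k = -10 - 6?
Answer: -3600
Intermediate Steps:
k = -18 (k = -2 + (-10 - 6) = -2 - 16 = -18)
a = 5 (a = 1*5 = 5)
(a*40)*k = (5*40)*(-18) = 200*(-18) = -3600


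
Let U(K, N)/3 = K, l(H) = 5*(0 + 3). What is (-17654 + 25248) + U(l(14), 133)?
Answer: 7639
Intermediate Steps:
l(H) = 15 (l(H) = 5*3 = 15)
U(K, N) = 3*K
(-17654 + 25248) + U(l(14), 133) = (-17654 + 25248) + 3*15 = 7594 + 45 = 7639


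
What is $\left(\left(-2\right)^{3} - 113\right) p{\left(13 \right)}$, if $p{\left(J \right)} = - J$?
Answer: $1573$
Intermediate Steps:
$\left(\left(-2\right)^{3} - 113\right) p{\left(13 \right)} = \left(\left(-2\right)^{3} - 113\right) \left(\left(-1\right) 13\right) = \left(-8 - 113\right) \left(-13\right) = \left(-121\right) \left(-13\right) = 1573$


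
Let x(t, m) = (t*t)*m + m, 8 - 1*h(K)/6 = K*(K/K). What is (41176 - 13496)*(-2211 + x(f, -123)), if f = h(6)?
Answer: -554873280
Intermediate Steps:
h(K) = 48 - 6*K (h(K) = 48 - 6*K*K/K = 48 - 6*K)
f = 12 (f = 48 - 6*6 = 48 - 36 = 12)
x(t, m) = m + m*t² (x(t, m) = t²*m + m = m*t² + m = m + m*t²)
(41176 - 13496)*(-2211 + x(f, -123)) = (41176 - 13496)*(-2211 - 123*(1 + 12²)) = 27680*(-2211 - 123*(1 + 144)) = 27680*(-2211 - 123*145) = 27680*(-2211 - 17835) = 27680*(-20046) = -554873280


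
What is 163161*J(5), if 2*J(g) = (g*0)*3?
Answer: 0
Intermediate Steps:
J(g) = 0 (J(g) = ((g*0)*3)/2 = (0*3)/2 = (½)*0 = 0)
163161*J(5) = 163161*0 = 0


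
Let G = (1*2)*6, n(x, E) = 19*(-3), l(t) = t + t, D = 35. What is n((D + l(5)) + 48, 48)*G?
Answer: -684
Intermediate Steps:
l(t) = 2*t
n(x, E) = -57
G = 12 (G = 2*6 = 12)
n((D + l(5)) + 48, 48)*G = -57*12 = -684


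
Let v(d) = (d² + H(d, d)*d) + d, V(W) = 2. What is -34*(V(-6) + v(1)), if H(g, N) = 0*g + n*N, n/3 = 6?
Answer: -748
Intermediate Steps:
n = 18 (n = 3*6 = 18)
H(g, N) = 18*N (H(g, N) = 0*g + 18*N = 0 + 18*N = 18*N)
v(d) = d + 19*d² (v(d) = (d² + (18*d)*d) + d = (d² + 18*d²) + d = 19*d² + d = d + 19*d²)
-34*(V(-6) + v(1)) = -34*(2 + 1*(1 + 19*1)) = -34*(2 + 1*(1 + 19)) = -34*(2 + 1*20) = -34*(2 + 20) = -34*22 = -748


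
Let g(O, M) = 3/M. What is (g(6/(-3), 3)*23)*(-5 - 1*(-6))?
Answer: 23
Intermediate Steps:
(g(6/(-3), 3)*23)*(-5 - 1*(-6)) = ((3/3)*23)*(-5 - 1*(-6)) = ((3*(⅓))*23)*(-5 + 6) = (1*23)*1 = 23*1 = 23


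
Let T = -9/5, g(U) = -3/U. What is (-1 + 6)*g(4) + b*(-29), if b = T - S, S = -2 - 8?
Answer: -4831/20 ≈ -241.55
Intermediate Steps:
S = -10
T = -9/5 (T = -9*⅕ = -9/5 ≈ -1.8000)
b = 41/5 (b = -9/5 - 1*(-10) = -9/5 + 10 = 41/5 ≈ 8.2000)
(-1 + 6)*g(4) + b*(-29) = (-1 + 6)*(-3/4) + (41/5)*(-29) = 5*(-3*¼) - 1189/5 = 5*(-¾) - 1189/5 = -15/4 - 1189/5 = -4831/20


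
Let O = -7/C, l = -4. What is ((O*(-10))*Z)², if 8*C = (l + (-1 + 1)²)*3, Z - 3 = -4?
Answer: 19600/9 ≈ 2177.8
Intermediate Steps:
Z = -1 (Z = 3 - 4 = -1)
C = -3/2 (C = ((-4 + (-1 + 1)²)*3)/8 = ((-4 + 0²)*3)/8 = ((-4 + 0)*3)/8 = (-4*3)/8 = (⅛)*(-12) = -3/2 ≈ -1.5000)
O = 14/3 (O = -7/(-3/2) = -7*(-⅔) = 14/3 ≈ 4.6667)
((O*(-10))*Z)² = (((14/3)*(-10))*(-1))² = (-140/3*(-1))² = (140/3)² = 19600/9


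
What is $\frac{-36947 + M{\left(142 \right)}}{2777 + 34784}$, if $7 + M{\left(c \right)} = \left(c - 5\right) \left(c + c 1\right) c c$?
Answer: $\frac{784503958}{37561} \approx 20886.0$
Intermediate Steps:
$M{\left(c \right)} = -7 + 2 c^{3} \left(-5 + c\right)$ ($M{\left(c \right)} = -7 + \left(c - 5\right) \left(c + c 1\right) c c = -7 + \left(-5 + c\right) \left(c + c\right) c c = -7 + \left(-5 + c\right) 2 c c c = -7 + 2 c \left(-5 + c\right) c c = -7 + 2 c^{2} \left(-5 + c\right) c = -7 + 2 c^{3} \left(-5 + c\right)$)
$\frac{-36947 + M{\left(142 \right)}}{2777 + 34784} = \frac{-36947 - \left(7 - 813173792 + 28632880\right)}{2777 + 34784} = \frac{-36947 - -784540905}{37561} = \left(-36947 - -784540905\right) \frac{1}{37561} = \left(-36947 + 784540905\right) \frac{1}{37561} = 784503958 \cdot \frac{1}{37561} = \frac{784503958}{37561}$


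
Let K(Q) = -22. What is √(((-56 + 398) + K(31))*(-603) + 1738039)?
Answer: √1545079 ≈ 1243.0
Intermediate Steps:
√(((-56 + 398) + K(31))*(-603) + 1738039) = √(((-56 + 398) - 22)*(-603) + 1738039) = √((342 - 22)*(-603) + 1738039) = √(320*(-603) + 1738039) = √(-192960 + 1738039) = √1545079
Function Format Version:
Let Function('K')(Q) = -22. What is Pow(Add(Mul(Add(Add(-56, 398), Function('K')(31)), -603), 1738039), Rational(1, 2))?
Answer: Pow(1545079, Rational(1, 2)) ≈ 1243.0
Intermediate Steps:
Pow(Add(Mul(Add(Add(-56, 398), Function('K')(31)), -603), 1738039), Rational(1, 2)) = Pow(Add(Mul(Add(Add(-56, 398), -22), -603), 1738039), Rational(1, 2)) = Pow(Add(Mul(Add(342, -22), -603), 1738039), Rational(1, 2)) = Pow(Add(Mul(320, -603), 1738039), Rational(1, 2)) = Pow(Add(-192960, 1738039), Rational(1, 2)) = Pow(1545079, Rational(1, 2))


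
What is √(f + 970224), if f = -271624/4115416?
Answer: √256755344983775765/514427 ≈ 985.00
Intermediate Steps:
f = -33953/514427 (f = -271624*1/4115416 = -33953/514427 ≈ -0.066002)
√(f + 970224) = √(-33953/514427 + 970224) = √(499109387695/514427) = √256755344983775765/514427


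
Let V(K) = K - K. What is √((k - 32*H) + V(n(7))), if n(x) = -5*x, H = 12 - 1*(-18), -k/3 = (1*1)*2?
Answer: I*√966 ≈ 31.081*I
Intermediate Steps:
k = -6 (k = -3*1*1*2 = -3*2 = -6)
H = 30 (H = 12 + 18 = 30)
V(K) = 0
√((k - 32*H) + V(n(7))) = √((-6 - 32*30) + 0) = √((-6 - 960) + 0) = √(-966 + 0) = √(-966) = I*√966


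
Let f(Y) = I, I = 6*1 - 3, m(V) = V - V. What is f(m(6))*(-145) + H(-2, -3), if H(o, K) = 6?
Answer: -429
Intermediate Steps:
m(V) = 0
I = 3 (I = 6 - 3 = 3)
f(Y) = 3
f(m(6))*(-145) + H(-2, -3) = 3*(-145) + 6 = -435 + 6 = -429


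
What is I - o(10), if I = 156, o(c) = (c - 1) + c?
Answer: 137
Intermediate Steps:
o(c) = -1 + 2*c (o(c) = (-1 + c) + c = -1 + 2*c)
I - o(10) = 156 - (-1 + 2*10) = 156 - (-1 + 20) = 156 - 1*19 = 156 - 19 = 137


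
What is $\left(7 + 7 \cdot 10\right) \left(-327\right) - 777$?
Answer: $-25956$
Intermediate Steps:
$\left(7 + 7 \cdot 10\right) \left(-327\right) - 777 = \left(7 + 70\right) \left(-327\right) - 777 = 77 \left(-327\right) - 777 = -25179 - 777 = -25956$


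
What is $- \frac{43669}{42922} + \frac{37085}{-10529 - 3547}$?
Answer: $- \frac{1103223607}{302085036} \approx -3.652$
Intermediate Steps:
$- \frac{43669}{42922} + \frac{37085}{-10529 - 3547} = - \frac{43669}{42922} + \frac{37085}{-14076} = - \frac{43669}{42922} + 37085 \left(- \frac{1}{14076}\right) = - \frac{43669}{42922} - \frac{37085}{14076} = - \frac{1103223607}{302085036}$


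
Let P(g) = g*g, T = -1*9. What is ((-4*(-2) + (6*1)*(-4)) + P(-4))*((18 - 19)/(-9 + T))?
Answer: 0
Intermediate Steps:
T = -9
P(g) = g**2
((-4*(-2) + (6*1)*(-4)) + P(-4))*((18 - 19)/(-9 + T)) = ((-4*(-2) + (6*1)*(-4)) + (-4)**2)*((18 - 19)/(-9 - 9)) = ((8 + 6*(-4)) + 16)*(-1/(-18)) = ((8 - 24) + 16)*(-1*(-1/18)) = (-16 + 16)*(1/18) = 0*(1/18) = 0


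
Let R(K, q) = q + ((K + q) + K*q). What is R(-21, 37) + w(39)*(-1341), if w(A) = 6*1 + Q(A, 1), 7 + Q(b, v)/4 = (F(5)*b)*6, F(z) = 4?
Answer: -4991926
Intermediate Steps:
Q(b, v) = -28 + 96*b (Q(b, v) = -28 + 4*((4*b)*6) = -28 + 4*(24*b) = -28 + 96*b)
R(K, q) = K + 2*q + K*q (R(K, q) = q + (K + q + K*q) = K + 2*q + K*q)
w(A) = -22 + 96*A (w(A) = 6*1 + (-28 + 96*A) = 6 + (-28 + 96*A) = -22 + 96*A)
R(-21, 37) + w(39)*(-1341) = (-21 + 2*37 - 21*37) + (-22 + 96*39)*(-1341) = (-21 + 74 - 777) + (-22 + 3744)*(-1341) = -724 + 3722*(-1341) = -724 - 4991202 = -4991926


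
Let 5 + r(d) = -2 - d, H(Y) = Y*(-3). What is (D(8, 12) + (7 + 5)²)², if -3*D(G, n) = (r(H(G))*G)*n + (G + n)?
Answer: 1488400/9 ≈ 1.6538e+5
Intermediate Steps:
H(Y) = -3*Y
r(d) = -7 - d (r(d) = -5 + (-2 - d) = -7 - d)
D(G, n) = -G/3 - n/3 - G*n*(-7 + 3*G)/3 (D(G, n) = -(((-7 - (-3)*G)*G)*n + (G + n))/3 = -(((-7 + 3*G)*G)*n + (G + n))/3 = -((G*(-7 + 3*G))*n + (G + n))/3 = -(G*n*(-7 + 3*G) + (G + n))/3 = -(G + n + G*n*(-7 + 3*G))/3 = -G/3 - n/3 - G*n*(-7 + 3*G)/3)
(D(8, 12) + (7 + 5)²)² = ((-⅓*8 - ⅓*12 - ⅓*8*12*(-7 + 3*8)) + (7 + 5)²)² = ((-8/3 - 4 - ⅓*8*12*(-7 + 24)) + 12²)² = ((-8/3 - 4 - ⅓*8*12*17) + 144)² = ((-8/3 - 4 - 544) + 144)² = (-1652/3 + 144)² = (-1220/3)² = 1488400/9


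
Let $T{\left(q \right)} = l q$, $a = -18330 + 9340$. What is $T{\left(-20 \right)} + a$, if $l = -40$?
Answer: $-8190$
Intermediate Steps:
$a = -8990$
$T{\left(q \right)} = - 40 q$
$T{\left(-20 \right)} + a = \left(-40\right) \left(-20\right) - 8990 = 800 - 8990 = -8190$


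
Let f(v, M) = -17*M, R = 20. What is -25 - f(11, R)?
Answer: 315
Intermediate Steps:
-25 - f(11, R) = -25 - (-17)*20 = -25 - 1*(-340) = -25 + 340 = 315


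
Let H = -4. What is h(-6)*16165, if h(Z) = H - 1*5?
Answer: -145485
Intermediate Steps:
h(Z) = -9 (h(Z) = -4 - 1*5 = -4 - 5 = -9)
h(-6)*16165 = -9*16165 = -145485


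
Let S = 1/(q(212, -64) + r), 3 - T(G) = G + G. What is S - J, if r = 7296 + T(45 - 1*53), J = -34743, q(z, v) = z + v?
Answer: 259287010/7463 ≈ 34743.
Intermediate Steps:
T(G) = 3 - 2*G (T(G) = 3 - (G + G) = 3 - 2*G)
q(z, v) = v + z
r = 7315 (r = 7296 + (3 - 2*(45 - 1*53)) = 7296 + (3 - 2*(45 - 53)) = 7296 + (3 - 2*(-8)) = 7296 + (3 + 16) = 7296 + 19 = 7315)
S = 1/7463 (S = 1/((-64 + 212) + 7315) = 1/(148 + 7315) = 1/7463 ≈ 0.00013399)
S - J = 1/7463 - 1*(-34743) = 1/7463 + 34743 = 259287010/7463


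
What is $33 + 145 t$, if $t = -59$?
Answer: $-8522$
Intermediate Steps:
$33 + 145 t = 33 + 145 \left(-59\right) = 33 - 8555 = -8522$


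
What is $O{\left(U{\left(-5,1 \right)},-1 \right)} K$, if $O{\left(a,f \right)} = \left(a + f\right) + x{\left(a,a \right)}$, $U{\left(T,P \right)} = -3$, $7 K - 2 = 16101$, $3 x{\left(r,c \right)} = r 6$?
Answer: $- \frac{161030}{7} \approx -23004.0$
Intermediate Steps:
$x{\left(r,c \right)} = 2 r$ ($x{\left(r,c \right)} = \frac{r 6}{3} = \frac{6 r}{3} = 2 r$)
$K = \frac{16103}{7}$ ($K = \frac{2}{7} + \frac{1}{7} \cdot 16101 = \frac{2}{7} + \frac{16101}{7} = \frac{16103}{7} \approx 2300.4$)
$O{\left(a,f \right)} = f + 3 a$ ($O{\left(a,f \right)} = \left(a + f\right) + 2 a = f + 3 a$)
$O{\left(U{\left(-5,1 \right)},-1 \right)} K = \left(-1 + 3 \left(-3\right)\right) \frac{16103}{7} = \left(-1 - 9\right) \frac{16103}{7} = \left(-10\right) \frac{16103}{7} = - \frac{161030}{7}$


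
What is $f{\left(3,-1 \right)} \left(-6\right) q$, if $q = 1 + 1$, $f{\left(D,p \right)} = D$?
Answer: $-36$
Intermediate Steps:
$q = 2$
$f{\left(3,-1 \right)} \left(-6\right) q = 3 \left(-6\right) 2 = \left(-18\right) 2 = -36$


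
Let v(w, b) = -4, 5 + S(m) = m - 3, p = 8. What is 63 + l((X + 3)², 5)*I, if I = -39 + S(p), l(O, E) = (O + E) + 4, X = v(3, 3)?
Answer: -327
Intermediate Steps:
S(m) = -8 + m (S(m) = -5 + (m - 3) = -5 + (-3 + m) = -8 + m)
X = -4
l(O, E) = 4 + E + O (l(O, E) = (E + O) + 4 = 4 + E + O)
I = -39 (I = -39 + (-8 + 8) = -39 + 0 = -39)
63 + l((X + 3)², 5)*I = 63 + (4 + 5 + (-4 + 3)²)*(-39) = 63 + (4 + 5 + (-1)²)*(-39) = 63 + (4 + 5 + 1)*(-39) = 63 + 10*(-39) = 63 - 390 = -327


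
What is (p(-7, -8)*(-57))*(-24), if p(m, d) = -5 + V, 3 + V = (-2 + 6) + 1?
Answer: -4104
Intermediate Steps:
V = 2 (V = -3 + ((-2 + 6) + 1) = -3 + (4 + 1) = -3 + 5 = 2)
p(m, d) = -3 (p(m, d) = -5 + 2 = -3)
(p(-7, -8)*(-57))*(-24) = -3*(-57)*(-24) = 171*(-24) = -4104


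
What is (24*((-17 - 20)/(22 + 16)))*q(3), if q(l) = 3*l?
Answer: -3996/19 ≈ -210.32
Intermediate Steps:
(24*((-17 - 20)/(22 + 16)))*q(3) = (24*((-17 - 20)/(22 + 16)))*(3*3) = (24*(-37/38))*9 = -444/19*9 = -3996/19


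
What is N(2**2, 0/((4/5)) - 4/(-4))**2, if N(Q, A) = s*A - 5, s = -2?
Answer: 49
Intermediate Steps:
N(Q, A) = -5 - 2*A (N(Q, A) = -2*A - 5 = -5 - 2*A)
N(2**2, 0/((4/5)) - 4/(-4))**2 = (-5 - 2*(0/((4/5)) - 4/(-4)))**2 = (-5 - 2*(0/((4*(1/5))) - 4*(-1/4)))**2 = (-5 - 2*(0/(4/5) + 1))**2 = (-5 - 2*(0*(5/4) + 1))**2 = (-5 - 2*(0 + 1))**2 = (-5 - 2*1)**2 = (-5 - 2)**2 = (-7)**2 = 49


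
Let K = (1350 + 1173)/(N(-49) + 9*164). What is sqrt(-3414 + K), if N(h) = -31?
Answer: I*sqrt(24653535)/85 ≈ 58.414*I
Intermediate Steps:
K = 2523/1445 (K = (1350 + 1173)/(-31 + 9*164) = 2523/(-31 + 1476) = 2523/1445 ≈ 1.7460)
sqrt(-3414 + K) = sqrt(-3414 + 2523/1445) = sqrt(-4930707/1445) = I*sqrt(24653535)/85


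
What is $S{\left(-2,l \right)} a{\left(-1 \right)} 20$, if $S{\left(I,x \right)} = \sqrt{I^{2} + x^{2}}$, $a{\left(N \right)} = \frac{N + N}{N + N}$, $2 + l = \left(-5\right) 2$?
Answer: $40 \sqrt{37} \approx 243.31$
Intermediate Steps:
$l = -12$ ($l = -2 - 10 = -12$)
$a{\left(N \right)} = 1$ ($a{\left(N \right)} = \frac{2 N}{2 N} = 2 N \frac{1}{2 N} = 1$)
$S{\left(-2,l \right)} a{\left(-1 \right)} 20 = \sqrt{\left(-2\right)^{2} + \left(-12\right)^{2}} \cdot 1 \cdot 20 = \sqrt{4 + 144} \cdot 1 \cdot 20 = \sqrt{148} \cdot 1 \cdot 20 = 2 \sqrt{37} \cdot 1 \cdot 20 = 2 \sqrt{37} \cdot 20 = 40 \sqrt{37}$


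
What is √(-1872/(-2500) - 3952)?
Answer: 2*I*√617383/25 ≈ 62.859*I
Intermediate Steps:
√(-1872/(-2500) - 3952) = √(-1872*(-1/2500) - 3952) = √(468/625 - 3952) = √(-2469532/625) = 2*I*√617383/25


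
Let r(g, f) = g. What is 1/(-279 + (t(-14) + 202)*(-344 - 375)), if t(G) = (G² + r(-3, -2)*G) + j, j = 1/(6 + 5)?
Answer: -11/3483748 ≈ -3.1575e-6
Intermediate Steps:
j = 1/11 ≈ 0.090909
t(G) = 1/11 + G² - 3*G (t(G) = (G² - 3*G) + 1/11 = 1/11 + G² - 3*G)
1/(-279 + (t(-14) + 202)*(-344 - 375)) = 1/(-279 + ((1/11 + (-14)² - 3*(-14)) + 202)*(-344 - 375)) = 1/(-279 + ((1/11 + 196 + 42) + 202)*(-719)) = 1/(-279 + (2619/11 + 202)*(-719)) = 1/(-279 + (4841/11)*(-719)) = 1/(-279 - 3480679/11) = 1/(-3483748/11) = -11/3483748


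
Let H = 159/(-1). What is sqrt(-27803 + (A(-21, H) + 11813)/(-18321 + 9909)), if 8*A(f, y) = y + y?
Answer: I*sqrt(1967487805011)/8412 ≈ 166.75*I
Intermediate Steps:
H = -159 (H = 159*(-1) = -159)
A(f, y) = y/4 (A(f, y) = (y + y)/8 = (2*y)/8 = y/4)
sqrt(-27803 + (A(-21, H) + 11813)/(-18321 + 9909)) = sqrt(-27803 + ((1/4)*(-159) + 11813)/(-18321 + 9909)) = sqrt(-27803 + (-159/4 + 11813)/(-8412)) = sqrt(-27803 + (47093/4)*(-1/8412)) = sqrt(-27803 - 47093/33648) = sqrt(-935562437/33648) = I*sqrt(1967487805011)/8412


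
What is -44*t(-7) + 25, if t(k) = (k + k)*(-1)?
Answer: -591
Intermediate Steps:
t(k) = -2*k (t(k) = (2*k)*(-1) = -2*k)
-44*t(-7) + 25 = -(-88)*(-7) + 25 = -44*14 + 25 = -616 + 25 = -591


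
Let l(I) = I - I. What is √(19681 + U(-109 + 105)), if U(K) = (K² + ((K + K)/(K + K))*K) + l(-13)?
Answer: √19693 ≈ 140.33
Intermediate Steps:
l(I) = 0
U(K) = K + K² (U(K) = (K² + ((K + K)/(K + K))*K) + 0 = (K² + ((2*K)/((2*K)))*K) + 0 = (K² + ((2*K)*(1/(2*K)))*K) + 0 = (K² + 1*K) + 0 = (K² + K) + 0 = (K + K²) + 0 = K + K²)
√(19681 + U(-109 + 105)) = √(19681 + (-109 + 105)*(1 + (-109 + 105))) = √(19681 - 4*(1 - 4)) = √(19681 - 4*(-3)) = √(19681 + 12) = √19693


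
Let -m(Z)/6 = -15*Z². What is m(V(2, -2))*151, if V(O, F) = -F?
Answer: 54360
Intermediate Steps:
m(Z) = 90*Z² (m(Z) = -(-90)*Z² = 90*Z²)
m(V(2, -2))*151 = (90*(-1*(-2))²)*151 = (90*2²)*151 = (90*4)*151 = 360*151 = 54360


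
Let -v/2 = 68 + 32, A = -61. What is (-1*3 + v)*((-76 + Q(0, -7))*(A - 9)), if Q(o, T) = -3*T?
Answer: -781550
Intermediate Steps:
v = -200 (v = -2*(68 + 32) = -2*100 = -200)
(-1*3 + v)*((-76 + Q(0, -7))*(A - 9)) = (-1*3 - 200)*((-76 - 3*(-7))*(-61 - 9)) = (-3 - 200)*((-76 + 21)*(-70)) = -(-11165)*(-70) = -203*3850 = -781550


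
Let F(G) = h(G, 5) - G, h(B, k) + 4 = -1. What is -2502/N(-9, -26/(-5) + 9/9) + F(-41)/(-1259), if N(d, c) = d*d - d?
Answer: -175181/6295 ≈ -27.829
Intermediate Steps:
h(B, k) = -5 (h(B, k) = -4 - 1 = -5)
N(d, c) = d² - d
F(G) = -5 - G
-2502/N(-9, -26/(-5) + 9/9) + F(-41)/(-1259) = -2502*(-1/(9*(-1 - 9))) + (-5 - 1*(-41))/(-1259) = -2502/((-9*(-10))) + (-5 + 41)*(-1/1259) = -2502/90 + 36*(-1/1259) = -2502*1/90 - 36/1259 = -139/5 - 36/1259 = -175181/6295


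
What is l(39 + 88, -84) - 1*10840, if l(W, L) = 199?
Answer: -10641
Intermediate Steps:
l(39 + 88, -84) - 1*10840 = 199 - 1*10840 = 199 - 10840 = -10641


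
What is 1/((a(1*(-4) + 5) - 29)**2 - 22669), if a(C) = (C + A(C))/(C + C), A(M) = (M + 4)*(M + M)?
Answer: -4/88467 ≈ -4.5215e-5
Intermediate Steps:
A(M) = 2*M*(4 + M) (A(M) = (4 + M)*(2*M) = 2*M*(4 + M))
a(C) = (C + 2*C*(4 + C))/(2*C) (a(C) = (C + 2*C*(4 + C))/(C + C) = (C + 2*C*(4 + C))/((2*C)) = (C + 2*C*(4 + C))*(1/(2*C)) = (C + 2*C*(4 + C))/(2*C))
1/((a(1*(-4) + 5) - 29)**2 - 22669) = 1/(((9/2 + (1*(-4) + 5)) - 29)**2 - 22669) = 1/(((9/2 + (-4 + 5)) - 29)**2 - 22669) = 1/(((9/2 + 1) - 29)**2 - 22669) = 1/((11/2 - 29)**2 - 22669) = 1/((-47/2)**2 - 22669) = 1/(2209/4 - 22669) = 1/(-88467/4) = -4/88467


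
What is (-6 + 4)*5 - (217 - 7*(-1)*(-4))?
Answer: -199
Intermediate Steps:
(-6 + 4)*5 - (217 - 7*(-1)*(-4)) = -2*5 - (217 - (-7)*(-4)) = -10 - (217 - 1*28) = -10 - (217 - 28) = -10 - 1*189 = -10 - 189 = -199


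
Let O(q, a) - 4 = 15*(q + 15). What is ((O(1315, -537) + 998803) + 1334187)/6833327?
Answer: 2352944/6833327 ≈ 0.34433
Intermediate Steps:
O(q, a) = 229 + 15*q (O(q, a) = 4 + 15*(q + 15) = 4 + 15*(15 + q) = 4 + (225 + 15*q) = 229 + 15*q)
((O(1315, -537) + 998803) + 1334187)/6833327 = (((229 + 15*1315) + 998803) + 1334187)/6833327 = (((229 + 19725) + 998803) + 1334187)*(1/6833327) = ((19954 + 998803) + 1334187)*(1/6833327) = (1018757 + 1334187)*(1/6833327) = 2352944*(1/6833327) = 2352944/6833327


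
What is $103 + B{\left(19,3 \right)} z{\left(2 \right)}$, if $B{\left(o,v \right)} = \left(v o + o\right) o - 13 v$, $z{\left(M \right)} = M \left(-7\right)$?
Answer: $-19567$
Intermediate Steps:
$z{\left(M \right)} = - 7 M$
$B{\left(o,v \right)} = - 13 v + o \left(o + o v\right)$ ($B{\left(o,v \right)} = \left(o v + o\right) o - 13 v = \left(o + o v\right) o - 13 v = o \left(o + o v\right) - 13 v = - 13 v + o \left(o + o v\right)$)
$103 + B{\left(19,3 \right)} z{\left(2 \right)} = 103 + \left(19^{2} - 39 + 3 \cdot 19^{2}\right) \left(\left(-7\right) 2\right) = 103 + \left(361 - 39 + 3 \cdot 361\right) \left(-14\right) = 103 + \left(361 - 39 + 1083\right) \left(-14\right) = 103 + 1405 \left(-14\right) = 103 - 19670 = -19567$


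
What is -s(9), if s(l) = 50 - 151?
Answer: 101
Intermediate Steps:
s(l) = -101
-s(9) = -1*(-101) = 101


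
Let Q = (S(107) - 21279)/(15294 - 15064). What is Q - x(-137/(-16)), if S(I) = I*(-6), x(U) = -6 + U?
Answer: -180083/1840 ≈ -97.871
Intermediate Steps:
S(I) = -6*I
Q = -21921/230 (Q = (-6*107 - 21279)/(15294 - 15064) = (-642 - 21279)/230 = -21921*1/230 = -21921/230 ≈ -95.309)
Q - x(-137/(-16)) = -21921/230 - (-6 - 137/(-16)) = -21921/230 - (-6 - 137*(-1/16)) = -21921/230 - (-6 + 137/16) = -21921/230 - 1*41/16 = -21921/230 - 41/16 = -180083/1840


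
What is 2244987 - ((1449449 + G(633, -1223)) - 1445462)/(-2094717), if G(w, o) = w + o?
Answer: 4702612437076/2094717 ≈ 2.2450e+6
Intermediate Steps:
G(w, o) = o + w
2244987 - ((1449449 + G(633, -1223)) - 1445462)/(-2094717) = 2244987 - ((1449449 + (-1223 + 633)) - 1445462)/(-2094717) = 2244987 - ((1449449 - 590) - 1445462)*(-1)/2094717 = 2244987 - (1448859 - 1445462)*(-1)/2094717 = 2244987 - 3397*(-1)/2094717 = 2244987 - 1*(-3397/2094717) = 2244987 + 3397/2094717 = 4702612437076/2094717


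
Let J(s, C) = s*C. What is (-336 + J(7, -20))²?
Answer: 226576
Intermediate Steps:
J(s, C) = C*s
(-336 + J(7, -20))² = (-336 - 20*7)² = (-336 - 140)² = (-476)² = 226576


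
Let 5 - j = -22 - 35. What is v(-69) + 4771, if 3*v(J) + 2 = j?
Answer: 4791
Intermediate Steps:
j = 62 (j = 5 - (-22 - 35) = 5 - 1*(-57) = 5 + 57 = 62)
v(J) = 20 (v(J) = -2/3 + (1/3)*62 = -2/3 + 62/3 = 20)
v(-69) + 4771 = 20 + 4771 = 4791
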